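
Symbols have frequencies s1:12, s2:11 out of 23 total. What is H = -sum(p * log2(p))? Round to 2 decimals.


Computing entropy H = -sum(p_i * log2(p_i)):
  s1: p = 12/23 = 0.5217, -p*log2(p) = 0.4897
  s2: p = 11/23 = 0.4783, -p*log2(p) = 0.5089
H = sum of terms = 0.9986
Rounded to 2 decimals: 1.00

1.00


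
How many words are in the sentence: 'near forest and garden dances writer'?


Counting words by splitting on spaces:
  Word 1: 'near'
  Word 2: 'forest'
  Word 3: 'and'
  Word 4: 'garden'
  Word 5: 'dances'
  Word 6: 'writer'
Total words: 6

6


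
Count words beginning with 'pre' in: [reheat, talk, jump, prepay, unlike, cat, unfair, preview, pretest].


Checking each word for prefix 'pre':
  'reheat' -> no (count: 0)
  'talk' -> no (count: 0)
  'jump' -> no (count: 0)
  'prepay' -> YES, starts with 'pre' (count: 1)
  'unlike' -> no (count: 1)
  'cat' -> no (count: 1)
  'unfair' -> no (count: 1)
  'preview' -> YES, starts with 'pre' (count: 2)
  'pretest' -> YES, starts with 'pre' (count: 3)
Total with prefix 'pre': 3

3


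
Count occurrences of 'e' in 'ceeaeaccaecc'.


Scanning 'ceeaeaccaecc' for 'e':
  Position 1: 'e' -> MATCH (count: 1)
  Position 2: 'e' -> MATCH (count: 2)
  Position 4: 'e' -> MATCH (count: 3)
  Position 9: 'e' -> MATCH (count: 4)
Total occurrences of 'e': 4

4


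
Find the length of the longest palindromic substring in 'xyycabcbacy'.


Scanning 'xyycabcbacy' for palindromic substrings.
Substring at positions 2-10: 'ycabcbacy'.
Check: reverse('ycabcbacy') = 'ycabcbacy' -> palindrome confirmed.
Neighbouring characters ('y' / '-') break symmetry, so it cannot extend further.
No longer palindromic substring exists; longest length = 9

9


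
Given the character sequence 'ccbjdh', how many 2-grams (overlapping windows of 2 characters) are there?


String 'ccbjdh' has length L = 6.
Number of overlapping n-grams = L - n + 1
Substituting: 6 - 2 + 1 = 5

5


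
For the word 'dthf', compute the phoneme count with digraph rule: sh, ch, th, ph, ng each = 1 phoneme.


Parsing 'dthf' greedily, digraphs first:
  'd' -> consonant phoneme (phonemes so far: 1)
  'th' -> digraph (1 consonant phoneme) (phonemes so far: 2)
  'f' -> consonant phoneme (phonemes so far: 3)
Total phonemes: 3

3


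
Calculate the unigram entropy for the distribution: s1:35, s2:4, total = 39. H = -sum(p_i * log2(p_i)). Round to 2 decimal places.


Computing entropy H = -sum(p_i * log2(p_i)):
  s1: p = 35/39 = 0.8974, -p*log2(p) = 0.1401
  s2: p = 4/39 = 0.1026, -p*log2(p) = 0.3370
H = sum of terms = 0.4771
Rounded to 2 decimals: 0.48

0.48


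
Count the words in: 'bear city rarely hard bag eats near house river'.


Counting words by splitting on spaces:
  Word 1: 'bear'
  Word 2: 'city'
  Word 3: 'rarely'
  Word 4: 'hard'
  Word 5: 'bag'
  Word 6: 'eats'
  Word 7: 'near'
  Word 8: 'house'
  Word 9: 'river'
Total words: 9

9


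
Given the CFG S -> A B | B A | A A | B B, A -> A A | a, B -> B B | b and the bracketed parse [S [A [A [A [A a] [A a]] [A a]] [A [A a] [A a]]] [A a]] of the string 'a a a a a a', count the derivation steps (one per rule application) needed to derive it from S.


Every bracketed nonterminal node [X ...] in the tree is produced by exactly one rule application.
Reading the tree off as a leftmost derivation:
  Step 1: S  =>  A A   (applied S -> A A)
  Step 2: A A  =>  A A A   (applied A -> A A)
  Step 3: A A A  =>  A A A A   (applied A -> A A)
  Step 4: A A A A  =>  A A A A A   (applied A -> A A)
  Step 5: A A A A A  =>  a A A A A   (applied A -> a)
  Step 6: a A A A A  =>  a a A A A   (applied A -> a)
  Step 7: a a A A A  =>  a a a A A   (applied A -> a)
  Step 8: a a a A A  =>  a a a A A A   (applied A -> A A)
  Step 9: a a a A A A  =>  a a a a A A   (applied A -> a)
  Step 10: a a a a A A  =>  a a a a a A   (applied A -> a)
  Step 11: a a a a a A  =>  a a a a a a   (applied A -> a)
Final yield: a a a a a a
Total rewrite steps: 11

11


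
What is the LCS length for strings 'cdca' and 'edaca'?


DP table for LCS of 'cdca' and 'edaca':
       e  d  a  c  a
    0  0  0  0  0  0
  c 0  0  0  0  1  1
  d 0  0  1  1  1  1
  c 0  0  1  1  2  2
  a 0  0  1  2  2  3
LCS: 'dca'
LCS length = 3

3


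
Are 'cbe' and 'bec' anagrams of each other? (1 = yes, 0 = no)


Sort characters of 'cbe': 'bce'
Sort characters of 'bec': 'bce'
Sorted forms match -> they ARE anagrams
Result: 1

1


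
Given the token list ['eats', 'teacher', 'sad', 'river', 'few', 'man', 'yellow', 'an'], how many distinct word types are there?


Listing all tokens and tracking unique types:
  Token 1: 'eats' -> NEW (unique so far: 1)
  Token 2: 'teacher' -> NEW (unique so far: 2)
  Token 3: 'sad' -> NEW (unique so far: 3)
  Token 4: 'river' -> NEW (unique so far: 4)
  Token 5: 'few' -> NEW (unique so far: 5)
  Token 6: 'man' -> NEW (unique so far: 6)
  Token 7: 'yellow' -> NEW (unique so far: 7)
  Token 8: 'an' -> NEW (unique so far: 8)
Unique types: ('an', 'eats', 'few', 'man', 'river', 'sad', 'teacher', 'yellow')
Vocabulary size: 8

8


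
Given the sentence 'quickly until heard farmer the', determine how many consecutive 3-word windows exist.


Word trigrams from [5] words:
  Trigram 1: (quickly until heard)
  Trigram 2: (until heard farmer)
  Trigram 3: (heard farmer the)
Total word trigrams: 5 - 2 = 3

3


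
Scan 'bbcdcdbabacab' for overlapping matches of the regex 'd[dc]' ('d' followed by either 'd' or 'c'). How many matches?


Pattern: d[dc] means 'd' followed by either 'd' or 'c'.
Scanning 'bbcdcdbabacab' position-by-position:
  Pos 0: window 'bb' -> no
  Pos 1: window 'bc' -> no
  Pos 2: window 'cd' -> no
  Pos 3: window 'dc' -> MATCH
  Pos 4: window 'cd' -> no
  Pos 5: window 'db' -> no
  Pos 6: window 'ba' -> no
  Pos 7: window 'ab' -> no
  Pos 8: window 'ba' -> no
  Pos 9: window 'ac' -> no
  Pos 10: window 'ca' -> no
  Pos 11: window 'ab' -> no
  Pos 12: window 'b' -> no
Total matches: 1

1


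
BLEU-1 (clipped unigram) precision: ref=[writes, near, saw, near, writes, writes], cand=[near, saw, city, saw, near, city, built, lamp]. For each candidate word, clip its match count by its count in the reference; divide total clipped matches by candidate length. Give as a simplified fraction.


Reference word counts: {'near': 2, 'saw': 1, 'writes': 3}
Checking each candidate word (with clipping):
  'near' -> in reference (ref count 2, used 1/2) -> match (matches: 1)
  'saw' -> in reference (ref count 1, used 1/1) -> match (matches: 2)
  'city' -> not in reference -> no match (matches: 2)
  'saw' -> ref count 1 already used up (1/1) -> clipped, no match (matches: 2)
  'near' -> in reference (ref count 2, used 2/2) -> match (matches: 3)
  'city' -> not in reference -> no match (matches: 3)
  'built' -> not in reference -> no match (matches: 3)
  'lamp' -> not in reference -> no match (matches: 3)
Clipped matches: 3, Candidate length: 8
Precision = 3/8

3/8


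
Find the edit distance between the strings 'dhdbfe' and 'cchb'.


Building DP table for s1='dhdbfe' (len 6) and s2='cchb' (len 4):
       c  c  h  b
    0  1  2  3  4
  d 1  1  2  3  4
  h 2  2  2  2  3
  d 3  3  3  3  3
  b 4  4  4  4  3
  f 5  5  5  5  4
  e 6  6  6  6  5
Edit distance = dp[6][4] = 5

5


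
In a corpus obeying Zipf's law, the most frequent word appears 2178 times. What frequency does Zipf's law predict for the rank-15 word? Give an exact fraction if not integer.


Zipf's law: freq(rank) = f1 / rank
f1 = 2178, rank = 15
freq = 2178 / 15
GCD(2178, 15) = 3
Simplified: 726/5

726/5


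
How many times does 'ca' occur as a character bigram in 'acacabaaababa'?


Scanning 'acacabaaababa' for bigram 'ca':
  Position 0: 'ac' -> no
  Position 1: 'ca' -> MATCH
  Position 2: 'ac' -> no
  Position 3: 'ca' -> MATCH
  Position 4: 'ab' -> no
  Position 5: 'ba' -> no
  Position 6: 'aa' -> no
  Position 7: 'aa' -> no
  Position 8: 'ab' -> no
  Position 9: 'ba' -> no
  Position 10: 'ab' -> no
  Position 11: 'ba' -> no
Total matches: 2

2


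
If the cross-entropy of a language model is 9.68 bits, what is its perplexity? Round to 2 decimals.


Perplexity formula: PP = 2^H
H = 9.68
PP = 2^9.68
Decompose: 2^9.68 = 2^9 * 2^0.68
2^9 = 512, 2^0.68 ~ 1.6021398
PP ~ 512 * 1.6021398 = 820.2955776
Rounded to 2 decimals: 820.30

820.30


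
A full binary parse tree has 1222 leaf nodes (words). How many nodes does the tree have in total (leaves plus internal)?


Leaf nodes (terminals): 1222
Internal nodes = n - 1 = 1222 - 1 = 1221
Total = leaves + internal = 1222 + 1221 = 2443

2443


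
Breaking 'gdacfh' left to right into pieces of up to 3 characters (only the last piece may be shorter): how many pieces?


'gdacfh' has 6 characters.
Chunking with max size 3:
  Chunk 1: 'gda' (positions 0-2)
  Chunk 2: 'cfh' (positions 3-5)
Total chunks: ceil(6 / 3) = 2

2


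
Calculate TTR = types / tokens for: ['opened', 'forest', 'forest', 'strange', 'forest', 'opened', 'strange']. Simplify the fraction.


Tokens: 7
Unique types: ('forest', 'opened', 'strange') = 3
TTR = 3/7
Already in lowest terms.

3/7


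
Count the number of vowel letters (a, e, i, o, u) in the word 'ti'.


Scanning each character of 'ti':
  Position 1: 't' -> consonant (running count: 0)
  Position 2: 'i' -> vowel (running count: 1)
Total vowels: 1

1


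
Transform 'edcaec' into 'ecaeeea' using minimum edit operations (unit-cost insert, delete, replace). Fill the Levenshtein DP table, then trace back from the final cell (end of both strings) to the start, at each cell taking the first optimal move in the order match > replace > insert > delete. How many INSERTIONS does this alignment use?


Edit distance = 4. Backtracking from cell (6, 7) with preference match > replace > insert > delete,
then listing the resulting alignment 'edcaec' -> 'ecaeeea' left to right:
  Step 1: keep 'e'
  Step 2: delete 'd'
  Step 3: keep 'c'
  Step 4: keep 'a'
  Step 5: insert 'e' [insertion #1]
  Step 6: insert 'e' [insertion #2]
  Step 7: keep 'e'
  Step 8: replace c->a
Total insertions: 2

2


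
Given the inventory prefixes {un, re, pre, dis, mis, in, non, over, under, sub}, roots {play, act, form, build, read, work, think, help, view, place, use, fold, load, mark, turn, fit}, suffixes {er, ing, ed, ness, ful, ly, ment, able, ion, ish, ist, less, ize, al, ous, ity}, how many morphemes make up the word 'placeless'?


Segmenting 'placeless' against the inventory:
  'place' -> root (morpheme 1)
  'less' -> suffix (morpheme 2)
Total morphemes: 2

2


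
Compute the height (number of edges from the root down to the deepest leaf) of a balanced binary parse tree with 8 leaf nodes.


In a balanced binary tree with n leaves the deepest leaf is ceil(log2(n)) edges below the root.
log2(8) = 3.0000
ceil(3.0000) = 3
height (edges) = 3

3


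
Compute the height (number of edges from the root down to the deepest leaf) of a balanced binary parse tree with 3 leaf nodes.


In a balanced binary tree with n leaves the deepest leaf is ceil(log2(n)) edges below the root.
log2(3) = 1.5850
ceil(1.5850) = 2
height (edges) = 2

2


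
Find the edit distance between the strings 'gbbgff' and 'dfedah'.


Building DP table for s1='gbbgff' (len 6) and s2='dfedah' (len 6):
       d  f  e  d  a  h
    0  1  2  3  4  5  6
  g 1  1  2  3  4  5  6
  b 2  2  2  3  4  5  6
  b 3  3  3  3  4  5  6
  g 4  4  4  4  4  5  6
  f 5  5  4  5  5  5  6
  f 6  6  5  5  6  6  6
Edit distance = dp[6][6] = 6

6


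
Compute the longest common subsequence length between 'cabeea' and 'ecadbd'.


DP table for LCS of 'cabeea' and 'ecadbd':
       e  c  a  d  b  d
    0  0  0  0  0  0  0
  c 0  0  1  1  1  1  1
  a 0  0  1  2  2  2  2
  b 0  0  1  2  2  3  3
  e 0  1  1  2  2  3  3
  e 0  1  1  2  2  3  3
  a 0  1  1  2  2  3  3
LCS: 'cab'
LCS length = 3

3


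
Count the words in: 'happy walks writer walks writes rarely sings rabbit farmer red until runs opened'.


Counting words by splitting on spaces:
  Word 1: 'happy'
  Word 2: 'walks'
  Word 3: 'writer'
  Word 4: 'walks'
  Word 5: 'writes'
  Word 6: 'rarely'
  Word 7: 'sings'
  Word 8: 'rabbit'
  Word 9: 'farmer'
  Word 10: 'red'
  Word 11: 'until'
  Word 12: 'runs'
  Word 13: 'opened'
Total words: 13

13


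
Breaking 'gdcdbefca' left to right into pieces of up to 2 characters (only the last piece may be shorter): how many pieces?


'gdcdbefca' has 9 characters.
Chunking with max size 2:
  Chunk 1: 'gd' (positions 0-1)
  Chunk 2: 'cd' (positions 2-3)
  Chunk 3: 'be' (positions 4-5)
  Chunk 4: 'fc' (positions 6-7)
  Chunk 5: 'a' (positions 8-8)
Total chunks: ceil(9 / 2) = 5

5


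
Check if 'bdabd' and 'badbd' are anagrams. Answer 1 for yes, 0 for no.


Sort characters of 'bdabd': 'abbdd'
Sort characters of 'badbd': 'abbdd'
Sorted forms match -> they ARE anagrams
Result: 1

1


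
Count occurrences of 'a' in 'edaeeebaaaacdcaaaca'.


Scanning 'edaeeebaaaacdcaaaca' for 'a':
  Position 2: 'a' -> MATCH (count: 1)
  Position 7: 'a' -> MATCH (count: 2)
  Position 8: 'a' -> MATCH (count: 3)
  Position 9: 'a' -> MATCH (count: 4)
  Position 10: 'a' -> MATCH (count: 5)
  Position 14: 'a' -> MATCH (count: 6)
  Position 15: 'a' -> MATCH (count: 7)
  Position 16: 'a' -> MATCH (count: 8)
  Position 18: 'a' -> MATCH (count: 9)
Total occurrences of 'a': 9

9


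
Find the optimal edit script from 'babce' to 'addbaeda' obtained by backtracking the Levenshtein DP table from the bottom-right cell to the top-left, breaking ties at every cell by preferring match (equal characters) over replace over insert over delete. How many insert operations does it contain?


Edit distance = 6. Backtracking from cell (5, 8) with preference match > replace > insert > delete,
then listing the resulting alignment 'babce' -> 'addbaeda' left to right:
  Step 1: insert 'a' [insertion #1]
  Step 2: insert 'd' [insertion #2]
  Step 3: insert 'd' [insertion #3]
  Step 4: keep 'b'
  Step 5: keep 'a'
  Step 6: replace b->e
  Step 7: replace c->d
  Step 8: replace e->a
Total insertions: 3

3


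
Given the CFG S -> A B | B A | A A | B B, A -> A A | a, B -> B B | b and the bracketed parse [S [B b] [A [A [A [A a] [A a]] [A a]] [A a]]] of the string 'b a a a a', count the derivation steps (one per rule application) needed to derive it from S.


Every bracketed nonterminal node [X ...] in the tree is produced by exactly one rule application.
Reading the tree off as a leftmost derivation:
  Step 1: S  =>  B A   (applied S -> B A)
  Step 2: B A  =>  b A   (applied B -> b)
  Step 3: b A  =>  b A A   (applied A -> A A)
  Step 4: b A A  =>  b A A A   (applied A -> A A)
  Step 5: b A A A  =>  b A A A A   (applied A -> A A)
  Step 6: b A A A A  =>  b a A A A   (applied A -> a)
  Step 7: b a A A A  =>  b a a A A   (applied A -> a)
  Step 8: b a a A A  =>  b a a a A   (applied A -> a)
  Step 9: b a a a A  =>  b a a a a   (applied A -> a)
Final yield: b a a a a
Total rewrite steps: 9

9


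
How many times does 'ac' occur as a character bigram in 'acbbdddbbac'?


Scanning 'acbbdddbbac' for bigram 'ac':
  Position 0: 'ac' -> MATCH
  Position 1: 'cb' -> no
  Position 2: 'bb' -> no
  Position 3: 'bd' -> no
  Position 4: 'dd' -> no
  Position 5: 'dd' -> no
  Position 6: 'db' -> no
  Position 7: 'bb' -> no
  Position 8: 'ba' -> no
  Position 9: 'ac' -> MATCH
Total matches: 2

2


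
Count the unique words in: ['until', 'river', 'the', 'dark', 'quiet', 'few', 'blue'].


Listing all tokens and tracking unique types:
  Token 1: 'until' -> NEW (unique so far: 1)
  Token 2: 'river' -> NEW (unique so far: 2)
  Token 3: 'the' -> NEW (unique so far: 3)
  Token 4: 'dark' -> NEW (unique so far: 4)
  Token 5: 'quiet' -> NEW (unique so far: 5)
  Token 6: 'few' -> NEW (unique so far: 6)
  Token 7: 'blue' -> NEW (unique so far: 7)
Unique types: ('blue', 'dark', 'few', 'quiet', 'river', 'the', 'until')
Vocabulary size: 7

7


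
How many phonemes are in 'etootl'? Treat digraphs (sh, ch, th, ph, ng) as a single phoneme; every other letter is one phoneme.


Parsing 'etootl' greedily, digraphs first:
  'e' -> vowel phoneme (phonemes so far: 1)
  't' -> consonant phoneme (phonemes so far: 2)
  'o' -> vowel phoneme (phonemes so far: 3)
  'o' -> vowel phoneme (phonemes so far: 4)
  't' -> consonant phoneme (phonemes so far: 5)
  'l' -> consonant phoneme (phonemes so far: 6)
Total phonemes: 6

6


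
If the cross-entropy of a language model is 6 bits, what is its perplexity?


Perplexity formula: PP = 2^H
H = 6
PP = 2^6
Steps: 2^1 = 2, 2^2 = 4, 2^3 = 8, 2^4 = 16, 2^5 = 32, 2^6 = 64
PP = 64

64


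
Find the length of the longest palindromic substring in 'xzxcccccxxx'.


Scanning 'xzxcccccxxx' for palindromic substrings.
Substring at positions 2-8: 'xcccccx'.
Check: reverse('xcccccx') = 'xcccccx' -> palindrome confirmed.
Neighbouring characters ('z' / 'x') break symmetry, so it cannot extend further.
No longer palindromic substring exists; longest length = 7

7


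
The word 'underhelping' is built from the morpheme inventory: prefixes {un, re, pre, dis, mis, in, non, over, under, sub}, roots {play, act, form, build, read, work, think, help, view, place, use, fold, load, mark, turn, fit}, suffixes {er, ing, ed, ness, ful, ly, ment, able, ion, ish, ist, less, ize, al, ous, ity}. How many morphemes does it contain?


Segmenting 'underhelping' against the inventory:
  'under' -> prefix (morpheme 1)
  'help' -> root (morpheme 2)
  'ing' -> suffix (morpheme 3)
Total morphemes: 3

3


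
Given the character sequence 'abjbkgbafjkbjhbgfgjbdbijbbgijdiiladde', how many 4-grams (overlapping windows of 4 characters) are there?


String 'abjbkgbafjkbjhbgfgjbdbijbbgijdiiladde' has length L = 37.
Number of overlapping n-grams = L - n + 1
Substituting: 37 - 4 + 1 = 34

34


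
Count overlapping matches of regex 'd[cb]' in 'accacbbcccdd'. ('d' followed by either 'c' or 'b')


Pattern: d[cb] means 'd' followed by either 'c' or 'b'.
Scanning 'accacbbcccdd' position-by-position:
  Pos 0: window 'ac' -> no
  Pos 1: window 'cc' -> no
  Pos 2: window 'ca' -> no
  Pos 3: window 'ac' -> no
  Pos 4: window 'cb' -> no
  Pos 5: window 'bb' -> no
  Pos 6: window 'bc' -> no
  Pos 7: window 'cc' -> no
  Pos 8: window 'cc' -> no
  Pos 9: window 'cd' -> no
  Pos 10: window 'dd' -> no
  Pos 11: window 'd' -> no
Total matches: 0

0


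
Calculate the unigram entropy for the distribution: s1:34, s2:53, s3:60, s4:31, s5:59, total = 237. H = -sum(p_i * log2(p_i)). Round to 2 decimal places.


Computing entropy H = -sum(p_i * log2(p_i)):
  s1: p = 34/237 = 0.1435, -p*log2(p) = 0.4019
  s2: p = 53/237 = 0.2236, -p*log2(p) = 0.4832
  s3: p = 60/237 = 0.2532, -p*log2(p) = 0.5017
  s4: p = 31/237 = 0.1308, -p*log2(p) = 0.3838
  s5: p = 59/237 = 0.2489, -p*log2(p) = 0.4994
H = sum of terms = 2.2700
Rounded to 2 decimals: 2.27

2.27


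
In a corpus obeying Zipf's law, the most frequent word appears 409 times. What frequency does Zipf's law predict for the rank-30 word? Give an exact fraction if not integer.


Zipf's law: freq(rank) = f1 / rank
f1 = 409, rank = 30
freq = 409 / 30
GCD(409, 30) = 1
Simplified: 409/30

409/30


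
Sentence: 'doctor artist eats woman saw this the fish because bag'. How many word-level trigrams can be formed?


Word trigrams from [10] words:
  Trigram 1: (doctor artist eats)
  Trigram 2: (artist eats woman)
  Trigram 3: (eats woman saw)
  Trigram 4: (woman saw this)
  Trigram 5: (saw this the)
  Trigram 6: (this the fish)
  Trigram 7: (the fish because)
  Trigram 8: (fish because bag)
Total word trigrams: 10 - 2 = 8

8


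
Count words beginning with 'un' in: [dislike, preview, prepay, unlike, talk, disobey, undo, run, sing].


Checking each word for prefix 'un':
  'dislike' -> no (count: 0)
  'preview' -> no (count: 0)
  'prepay' -> no (count: 0)
  'unlike' -> YES, starts with 'un' (count: 1)
  'talk' -> no (count: 1)
  'disobey' -> no (count: 1)
  'undo' -> YES, starts with 'un' (count: 2)
  'run' -> no (count: 2)
  'sing' -> no (count: 2)
Total with prefix 'un': 2

2


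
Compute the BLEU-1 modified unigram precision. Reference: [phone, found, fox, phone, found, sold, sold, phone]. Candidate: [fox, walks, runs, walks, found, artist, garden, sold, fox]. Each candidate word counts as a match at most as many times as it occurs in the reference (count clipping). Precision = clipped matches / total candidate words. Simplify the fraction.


Reference word counts: {'found': 2, 'fox': 1, 'phone': 3, 'sold': 2}
Checking each candidate word (with clipping):
  'fox' -> in reference (ref count 1, used 1/1) -> match (matches: 1)
  'walks' -> not in reference -> no match (matches: 1)
  'runs' -> not in reference -> no match (matches: 1)
  'walks' -> not in reference -> no match (matches: 1)
  'found' -> in reference (ref count 2, used 1/2) -> match (matches: 2)
  'artist' -> not in reference -> no match (matches: 2)
  'garden' -> not in reference -> no match (matches: 2)
  'sold' -> in reference (ref count 2, used 1/2) -> match (matches: 3)
  'fox' -> ref count 1 already used up (1/1) -> clipped, no match (matches: 3)
Clipped matches: 3, Candidate length: 9
Precision = 3/9 = 1/3

1/3


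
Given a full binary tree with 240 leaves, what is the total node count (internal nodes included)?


Leaf nodes (terminals): 240
Internal nodes = n - 1 = 240 - 1 = 239
Total = leaves + internal = 240 + 239 = 479

479


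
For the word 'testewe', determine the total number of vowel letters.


Scanning each character of 'testewe':
  Position 1: 't' -> consonant (running count: 0)
  Position 2: 'e' -> vowel (running count: 1)
  Position 3: 's' -> consonant (running count: 1)
  Position 4: 't' -> consonant (running count: 1)
  Position 5: 'e' -> vowel (running count: 2)
  Position 6: 'w' -> consonant (running count: 2)
  Position 7: 'e' -> vowel (running count: 3)
Total vowels: 3

3


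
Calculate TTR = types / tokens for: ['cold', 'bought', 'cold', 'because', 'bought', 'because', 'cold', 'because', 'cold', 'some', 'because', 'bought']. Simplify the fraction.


Tokens: 12
Unique types: ('because', 'bought', 'cold', 'some') = 4
TTR = 4/12
Simplify: divide both by 4 -> 1/3
TTR = 1/3

1/3


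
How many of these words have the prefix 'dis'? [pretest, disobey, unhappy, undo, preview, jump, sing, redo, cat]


Checking each word for prefix 'dis':
  'pretest' -> no (count: 0)
  'disobey' -> YES, starts with 'dis' (count: 1)
  'unhappy' -> no (count: 1)
  'undo' -> no (count: 1)
  'preview' -> no (count: 1)
  'jump' -> no (count: 1)
  'sing' -> no (count: 1)
  'redo' -> no (count: 1)
  'cat' -> no (count: 1)
Total with prefix 'dis': 1

1


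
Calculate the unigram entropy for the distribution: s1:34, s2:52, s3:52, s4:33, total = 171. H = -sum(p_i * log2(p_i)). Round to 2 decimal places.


Computing entropy H = -sum(p_i * log2(p_i)):
  s1: p = 34/171 = 0.1988, -p*log2(p) = 0.4634
  s2: p = 52/171 = 0.3041, -p*log2(p) = 0.5223
  s3: p = 52/171 = 0.3041, -p*log2(p) = 0.5223
  s4: p = 33/171 = 0.1930, -p*log2(p) = 0.4580
H = sum of terms = 1.9660
Rounded to 2 decimals: 1.97

1.97


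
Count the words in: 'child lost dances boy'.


Counting words by splitting on spaces:
  Word 1: 'child'
  Word 2: 'lost'
  Word 3: 'dances'
  Word 4: 'boy'
Total words: 4

4


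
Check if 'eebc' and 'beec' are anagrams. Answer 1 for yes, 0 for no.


Sort characters of 'eebc': 'bcee'
Sort characters of 'beec': 'bcee'
Sorted forms match -> they ARE anagrams
Result: 1

1


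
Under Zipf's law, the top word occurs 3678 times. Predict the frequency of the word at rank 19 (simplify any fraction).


Zipf's law: freq(rank) = f1 / rank
f1 = 3678, rank = 19
freq = 3678 / 19
GCD(3678, 19) = 1
Simplified: 3678/19

3678/19


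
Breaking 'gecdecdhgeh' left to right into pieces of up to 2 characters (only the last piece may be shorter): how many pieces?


'gecdecdhgeh' has 11 characters.
Chunking with max size 2:
  Chunk 1: 'ge' (positions 0-1)
  Chunk 2: 'cd' (positions 2-3)
  Chunk 3: 'ec' (positions 4-5)
  Chunk 4: 'dh' (positions 6-7)
  Chunk 5: 'ge' (positions 8-9)
  Chunk 6: 'h' (positions 10-10)
Total chunks: ceil(11 / 2) = 6

6


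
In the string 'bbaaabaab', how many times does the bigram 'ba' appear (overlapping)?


Scanning 'bbaaabaab' for bigram 'ba':
  Position 0: 'bb' -> no
  Position 1: 'ba' -> MATCH
  Position 2: 'aa' -> no
  Position 3: 'aa' -> no
  Position 4: 'ab' -> no
  Position 5: 'ba' -> MATCH
  Position 6: 'aa' -> no
  Position 7: 'ab' -> no
Total matches: 2

2


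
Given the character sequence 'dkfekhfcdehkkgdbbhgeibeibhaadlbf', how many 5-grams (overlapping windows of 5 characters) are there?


String 'dkfekhfcdehkkgdbbhgeibeibhaadlbf' has length L = 32.
Number of overlapping n-grams = L - n + 1
Substituting: 32 - 5 + 1 = 28

28


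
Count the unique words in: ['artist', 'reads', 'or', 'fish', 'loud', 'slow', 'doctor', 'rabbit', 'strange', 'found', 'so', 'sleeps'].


Listing all tokens and tracking unique types:
  Token 1: 'artist' -> NEW (unique so far: 1)
  Token 2: 'reads' -> NEW (unique so far: 2)
  Token 3: 'or' -> NEW (unique so far: 3)
  Token 4: 'fish' -> NEW (unique so far: 4)
  Token 5: 'loud' -> NEW (unique so far: 5)
  Token 6: 'slow' -> NEW (unique so far: 6)
  Token 7: 'doctor' -> NEW (unique so far: 7)
  Token 8: 'rabbit' -> NEW (unique so far: 8)
  Token 9: 'strange' -> NEW (unique so far: 9)
  Token 10: 'found' -> NEW (unique so far: 10)
  Token 11: 'so' -> NEW (unique so far: 11)
  Token 12: 'sleeps' -> NEW (unique so far: 12)
Unique types: ('artist', 'doctor', 'fish', 'found', 'loud', 'or', 'rabbit', 'reads', 'sleeps', 'slow', 'so', 'strange')
Vocabulary size: 12

12


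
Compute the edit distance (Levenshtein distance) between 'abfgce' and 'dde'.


Building DP table for s1='abfgce' (len 6) and s2='dde' (len 3):
       d  d  e
    0  1  2  3
  a 1  1  2  3
  b 2  2  2  3
  f 3  3  3  3
  g 4  4  4  4
  c 5  5  5  5
  e 6  6  6  5
Edit distance = dp[6][3] = 5

5


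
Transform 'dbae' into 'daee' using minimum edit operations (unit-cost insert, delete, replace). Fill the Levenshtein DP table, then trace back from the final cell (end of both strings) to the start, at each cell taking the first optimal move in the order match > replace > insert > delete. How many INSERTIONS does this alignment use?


Edit distance = 2. Backtracking from cell (4, 4) with preference match > replace > insert > delete,
then listing the resulting alignment 'dbae' -> 'daee' left to right:
  Step 1: keep 'd'
  Step 2: replace b->a
  Step 3: replace a->e
  Step 4: keep 'e'
Total insertions: 0

0


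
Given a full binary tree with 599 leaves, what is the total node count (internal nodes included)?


Leaf nodes (terminals): 599
Internal nodes = n - 1 = 599 - 1 = 598
Total = leaves + internal = 599 + 598 = 1197

1197


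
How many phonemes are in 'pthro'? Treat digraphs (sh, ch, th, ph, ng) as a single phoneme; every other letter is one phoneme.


Parsing 'pthro' greedily, digraphs first:
  'p' -> consonant phoneme (phonemes so far: 1)
  'th' -> digraph (1 consonant phoneme) (phonemes so far: 2)
  'r' -> consonant phoneme (phonemes so far: 3)
  'o' -> vowel phoneme (phonemes so far: 4)
Total phonemes: 4

4


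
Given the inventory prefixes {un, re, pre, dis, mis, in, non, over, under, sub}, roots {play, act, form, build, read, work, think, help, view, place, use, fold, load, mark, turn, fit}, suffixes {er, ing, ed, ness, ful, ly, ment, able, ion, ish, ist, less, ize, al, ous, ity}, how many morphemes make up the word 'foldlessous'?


Segmenting 'foldlessous' against the inventory:
  'fold' -> root (morpheme 1)
  'less' -> suffix (morpheme 2)
  'ous' -> suffix (morpheme 3)
Total morphemes: 3

3


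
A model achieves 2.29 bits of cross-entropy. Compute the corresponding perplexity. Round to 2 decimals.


Perplexity formula: PP = 2^H
H = 2.29
PP = 2^2.29
Decompose: 2^2.29 = 2^2 * 2^0.29
2^2 = 4, 2^0.29 ~ 1.2226403
PP ~ 4 * 1.2226403 = 4.8905612
Rounded to 2 decimals: 4.89

4.89


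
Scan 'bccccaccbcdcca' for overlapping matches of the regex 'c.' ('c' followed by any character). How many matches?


Pattern: c. means 'c' followed by any character.
Scanning 'bccccaccbcdcca' position-by-position:
  Pos 0: window 'bc' -> no
  Pos 1: window 'cc' -> MATCH
  Pos 2: window 'cc' -> MATCH
  Pos 3: window 'cc' -> MATCH
  Pos 4: window 'ca' -> MATCH
  Pos 5: window 'ac' -> no
  Pos 6: window 'cc' -> MATCH
  Pos 7: window 'cb' -> MATCH
  Pos 8: window 'bc' -> no
  Pos 9: window 'cd' -> MATCH
  Pos 10: window 'dc' -> no
  Pos 11: window 'cc' -> MATCH
  Pos 12: window 'ca' -> MATCH
  Pos 13: window 'a' -> no
Total matches: 9

9


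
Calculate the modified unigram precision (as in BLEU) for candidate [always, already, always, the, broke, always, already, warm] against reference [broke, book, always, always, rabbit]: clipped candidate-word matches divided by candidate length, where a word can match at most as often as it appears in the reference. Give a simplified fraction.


Reference word counts: {'always': 2, 'book': 1, 'broke': 1, 'rabbit': 1}
Checking each candidate word (with clipping):
  'always' -> in reference (ref count 2, used 1/2) -> match (matches: 1)
  'already' -> not in reference -> no match (matches: 1)
  'always' -> in reference (ref count 2, used 2/2) -> match (matches: 2)
  'the' -> not in reference -> no match (matches: 2)
  'broke' -> in reference (ref count 1, used 1/1) -> match (matches: 3)
  'always' -> ref count 2 already used up (2/2) -> clipped, no match (matches: 3)
  'already' -> not in reference -> no match (matches: 3)
  'warm' -> not in reference -> no match (matches: 3)
Clipped matches: 3, Candidate length: 8
Precision = 3/8

3/8


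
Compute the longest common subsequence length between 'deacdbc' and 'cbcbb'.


DP table for LCS of 'deacdbc' and 'cbcbb':
       c  b  c  b  b
    0  0  0  0  0  0
  d 0  0  0  0  0  0
  e 0  0  0  0  0  0
  a 0  0  0  0  0  0
  c 0  1  1  1  1  1
  d 0  1  1  1  1  1
  b 0  1  2  2  2  2
  c 0  1  2  3  3  3
LCS: 'cbc'
LCS length = 3

3


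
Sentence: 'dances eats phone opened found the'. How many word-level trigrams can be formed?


Word trigrams from [6] words:
  Trigram 1: (dances eats phone)
  Trigram 2: (eats phone opened)
  Trigram 3: (phone opened found)
  Trigram 4: (opened found the)
Total word trigrams: 6 - 2 = 4

4


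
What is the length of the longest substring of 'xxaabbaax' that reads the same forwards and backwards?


Scanning 'xxaabbaax' for palindromic substrings.
Substring at positions 1-8: 'xaabbaax'.
Check: reverse('xaabbaax') = 'xaabbaax' -> palindrome confirmed.
Neighbouring characters ('x' / '-') break symmetry, so it cannot extend further.
No longer palindromic substring exists; longest length = 8

8


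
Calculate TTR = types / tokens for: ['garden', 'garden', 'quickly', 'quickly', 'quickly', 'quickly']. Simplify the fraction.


Tokens: 6
Unique types: ('garden', 'quickly') = 2
TTR = 2/6
Simplify: divide both by 2 -> 1/3
TTR = 1/3

1/3


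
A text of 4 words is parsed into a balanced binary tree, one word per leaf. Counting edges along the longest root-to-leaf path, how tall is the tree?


In a balanced binary tree with n leaves the deepest leaf is ceil(log2(n)) edges below the root.
log2(4) = 2.0000
ceil(2.0000) = 2
height (edges) = 2

2


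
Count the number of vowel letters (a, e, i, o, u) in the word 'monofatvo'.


Scanning each character of 'monofatvo':
  Position 1: 'm' -> consonant (running count: 0)
  Position 2: 'o' -> vowel (running count: 1)
  Position 3: 'n' -> consonant (running count: 1)
  Position 4: 'o' -> vowel (running count: 2)
  Position 5: 'f' -> consonant (running count: 2)
  Position 6: 'a' -> vowel (running count: 3)
  Position 7: 't' -> consonant (running count: 3)
  Position 8: 'v' -> consonant (running count: 3)
  Position 9: 'o' -> vowel (running count: 4)
Total vowels: 4

4


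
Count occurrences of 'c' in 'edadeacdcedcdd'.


Scanning 'edadeacdcedcdd' for 'c':
  Position 6: 'c' -> MATCH (count: 1)
  Position 8: 'c' -> MATCH (count: 2)
  Position 11: 'c' -> MATCH (count: 3)
Total occurrences of 'c': 3

3


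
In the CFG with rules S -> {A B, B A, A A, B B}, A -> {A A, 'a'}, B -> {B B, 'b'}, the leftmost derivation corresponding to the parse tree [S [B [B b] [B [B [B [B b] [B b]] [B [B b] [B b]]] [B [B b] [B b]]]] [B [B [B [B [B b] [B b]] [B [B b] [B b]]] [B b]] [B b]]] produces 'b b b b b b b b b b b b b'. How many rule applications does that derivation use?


Every bracketed nonterminal node [X ...] in the tree is produced by exactly one rule application.
Reading the tree off as a leftmost derivation:
  Step 1: S  =>  B B   (applied S -> B B)
  Step 2: B B  =>  B B B   (applied B -> B B)
  Step 3: B B B  =>  b B B   (applied B -> b)
  Step 4: b B B  =>  b B B B   (applied B -> B B)
  Step 5: b B B B  =>  b B B B B   (applied B -> B B)
  Step 6: b B B B B  =>  b B B B B B   (applied B -> B B)
  Step 7: b B B B B B  =>  b b B B B B   (applied B -> b)
  Step 8: b b B B B B  =>  b b b B B B   (applied B -> b)
  Step 9: b b b B B B  =>  b b b B B B B   (applied B -> B B)
  Step 10: b b b B B B B  =>  b b b b B B B   (applied B -> b)
  Step 11: b b b b B B B  =>  b b b b b B B   (applied B -> b)
  Step 12: b b b b b B B  =>  b b b b b B B B   (applied B -> B B)
  Step 13: b b b b b B B B  =>  b b b b b b B B   (applied B -> b)
  Step 14: b b b b b b B B  =>  b b b b b b b B   (applied B -> b)
  Step 15: b b b b b b b B  =>  b b b b b b b B B   (applied B -> B B)
  Step 16: b b b b b b b B B  =>  b b b b b b b B B B   (applied B -> B B)
  Step 17: b b b b b b b B B B  =>  b b b b b b b B B B B   (applied B -> B B)
  Step 18: b b b b b b b B B B B  =>  b b b b b b b B B B B B   (applied B -> B B)
  Step 19: b b b b b b b B B B B B  =>  b b b b b b b b B B B B   (applied B -> b)
  Step 20: b b b b b b b b B B B B  =>  b b b b b b b b b B B B   (applied B -> b)
  Step 21: b b b b b b b b b B B B  =>  b b b b b b b b b B B B B   (applied B -> B B)
  Step 22: b b b b b b b b b B B B B  =>  b b b b b b b b b b B B B   (applied B -> b)
  Step 23: b b b b b b b b b b B B B  =>  b b b b b b b b b b b B B   (applied B -> b)
  Step 24: b b b b b b b b b b b B B  =>  b b b b b b b b b b b b B   (applied B -> b)
  Step 25: b b b b b b b b b b b b B  =>  b b b b b b b b b b b b b   (applied B -> b)
Final yield: b b b b b b b b b b b b b
Total rewrite steps: 25

25


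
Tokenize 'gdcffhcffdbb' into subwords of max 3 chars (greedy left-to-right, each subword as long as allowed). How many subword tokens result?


'gdcffhcffdbb' has 12 characters.
Chunking with max size 3:
  Chunk 1: 'gdc' (positions 0-2)
  Chunk 2: 'ffh' (positions 3-5)
  Chunk 3: 'cff' (positions 6-8)
  Chunk 4: 'dbb' (positions 9-11)
Total chunks: ceil(12 / 3) = 4

4


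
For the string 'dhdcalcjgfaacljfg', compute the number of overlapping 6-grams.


String 'dhdcalcjgfaacljfg' has length L = 17.
Number of overlapping n-grams = L - n + 1
Substituting: 17 - 6 + 1 = 12

12


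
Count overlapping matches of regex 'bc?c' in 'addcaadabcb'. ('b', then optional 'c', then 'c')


Pattern: bc?c means 'b', then optional 'c', then 'c'.
Scanning 'addcaadabcb' position-by-position:
  Pos 0: window 'add' -> no
  Pos 1: window 'ddc' -> no
  Pos 2: window 'dca' -> no
  Pos 3: window 'caa' -> no
  Pos 4: window 'aad' -> no
  Pos 5: window 'ada' -> no
  Pos 6: window 'dab' -> no
  Pos 7: window 'abc' -> no
  Pos 8: window 'bcb' -> MATCH
  Pos 9: window 'cb' -> no
  Pos 10: window 'b' -> no
Total matches: 1

1


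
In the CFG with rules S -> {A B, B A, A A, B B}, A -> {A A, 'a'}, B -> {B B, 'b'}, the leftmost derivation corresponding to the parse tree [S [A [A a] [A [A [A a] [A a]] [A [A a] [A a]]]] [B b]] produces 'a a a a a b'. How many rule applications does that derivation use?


Every bracketed nonterminal node [X ...] in the tree is produced by exactly one rule application.
Reading the tree off as a leftmost derivation:
  Step 1: S  =>  A B   (applied S -> A B)
  Step 2: A B  =>  A A B   (applied A -> A A)
  Step 3: A A B  =>  a A B   (applied A -> a)
  Step 4: a A B  =>  a A A B   (applied A -> A A)
  Step 5: a A A B  =>  a A A A B   (applied A -> A A)
  Step 6: a A A A B  =>  a a A A B   (applied A -> a)
  Step 7: a a A A B  =>  a a a A B   (applied A -> a)
  Step 8: a a a A B  =>  a a a A A B   (applied A -> A A)
  Step 9: a a a A A B  =>  a a a a A B   (applied A -> a)
  Step 10: a a a a A B  =>  a a a a a B   (applied A -> a)
  Step 11: a a a a a B  =>  a a a a a b   (applied B -> b)
Final yield: a a a a a b
Total rewrite steps: 11

11


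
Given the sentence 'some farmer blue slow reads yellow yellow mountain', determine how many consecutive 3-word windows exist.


Word trigrams from [8] words:
  Trigram 1: (some farmer blue)
  Trigram 2: (farmer blue slow)
  Trigram 3: (blue slow reads)
  Trigram 4: (slow reads yellow)
  Trigram 5: (reads yellow yellow)
  Trigram 6: (yellow yellow mountain)
Total word trigrams: 8 - 2 = 6

6


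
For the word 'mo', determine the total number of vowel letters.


Scanning each character of 'mo':
  Position 1: 'm' -> consonant (running count: 0)
  Position 2: 'o' -> vowel (running count: 1)
Total vowels: 1

1


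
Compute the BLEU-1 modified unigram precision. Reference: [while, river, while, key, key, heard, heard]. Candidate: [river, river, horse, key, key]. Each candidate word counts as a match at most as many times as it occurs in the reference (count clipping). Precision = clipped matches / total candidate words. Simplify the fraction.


Reference word counts: {'heard': 2, 'key': 2, 'river': 1, 'while': 2}
Checking each candidate word (with clipping):
  'river' -> in reference (ref count 1, used 1/1) -> match (matches: 1)
  'river' -> ref count 1 already used up (1/1) -> clipped, no match (matches: 1)
  'horse' -> not in reference -> no match (matches: 1)
  'key' -> in reference (ref count 2, used 1/2) -> match (matches: 2)
  'key' -> in reference (ref count 2, used 2/2) -> match (matches: 3)
Clipped matches: 3, Candidate length: 5
Precision = 3/5

3/5


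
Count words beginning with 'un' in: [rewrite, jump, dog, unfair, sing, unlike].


Checking each word for prefix 'un':
  'rewrite' -> no (count: 0)
  'jump' -> no (count: 0)
  'dog' -> no (count: 0)
  'unfair' -> YES, starts with 'un' (count: 1)
  'sing' -> no (count: 1)
  'unlike' -> YES, starts with 'un' (count: 2)
Total with prefix 'un': 2

2


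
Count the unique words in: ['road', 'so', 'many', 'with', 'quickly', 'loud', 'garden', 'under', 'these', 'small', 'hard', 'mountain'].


Listing all tokens and tracking unique types:
  Token 1: 'road' -> NEW (unique so far: 1)
  Token 2: 'so' -> NEW (unique so far: 2)
  Token 3: 'many' -> NEW (unique so far: 3)
  Token 4: 'with' -> NEW (unique so far: 4)
  Token 5: 'quickly' -> NEW (unique so far: 5)
  Token 6: 'loud' -> NEW (unique so far: 6)
  Token 7: 'garden' -> NEW (unique so far: 7)
  Token 8: 'under' -> NEW (unique so far: 8)
  Token 9: 'these' -> NEW (unique so far: 9)
  Token 10: 'small' -> NEW (unique so far: 10)
  Token 11: 'hard' -> NEW (unique so far: 11)
  Token 12: 'mountain' -> NEW (unique so far: 12)
Unique types: ('garden', 'hard', 'loud', 'many', 'mountain', 'quickly', 'road', 'small', 'so', 'these', 'under', 'with')
Vocabulary size: 12

12


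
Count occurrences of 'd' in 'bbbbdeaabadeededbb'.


Scanning 'bbbbdeaabadeededbb' for 'd':
  Position 4: 'd' -> MATCH (count: 1)
  Position 10: 'd' -> MATCH (count: 2)
  Position 13: 'd' -> MATCH (count: 3)
  Position 15: 'd' -> MATCH (count: 4)
Total occurrences of 'd': 4

4


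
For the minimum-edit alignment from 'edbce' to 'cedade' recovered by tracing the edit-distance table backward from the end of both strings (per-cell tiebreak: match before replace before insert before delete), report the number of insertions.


Edit distance = 3. Backtracking from cell (5, 6) with preference match > replace > insert > delete,
then listing the resulting alignment 'edbce' -> 'cedade' left to right:
  Step 1: insert 'c' [insertion #1]
  Step 2: keep 'e'
  Step 3: keep 'd'
  Step 4: replace b->a
  Step 5: replace c->d
  Step 6: keep 'e'
Total insertions: 1

1
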